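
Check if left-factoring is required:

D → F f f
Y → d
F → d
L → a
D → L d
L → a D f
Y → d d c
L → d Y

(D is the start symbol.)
Left-factoring is needed when two productions for the same non-terminal
share a common prefix on the right-hand side.

Productions for D:
  D → F f f
  D → L d
Productions for Y:
  Y → d
  Y → d d c
Productions for L:
  L → a
  L → a D f
  L → d Y

Found common prefix 'd' in productions for Y
Found common prefix 'a' in productions for L

Answer: Yes, Y has productions with common prefix 'd'; L has productions with common prefix 'a'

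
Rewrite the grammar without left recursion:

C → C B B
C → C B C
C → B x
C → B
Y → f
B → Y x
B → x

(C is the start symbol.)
C → B x C'
C → B C'
C' → B B C'
C' → B C C'
C' → ε
Y → f
B → Y x
B → x

C is directly left-recursive. The standard transformation for
  A → A α₁ | ... | A α_m | β₁ | ... | β_n
is
  A  → β₁ A' | ... | β_n A'
  A' → α₁ A' | ... | α_m A' | ε

C → B x becomes C → B x C'
C → B becomes C → B C'
C → C B B becomes C' → B B C'
C → C B C becomes C' → B C C'
Add C' → ε

Productions for other non-terminals are unchanged:
  Y → f
  B → Y x
  B → x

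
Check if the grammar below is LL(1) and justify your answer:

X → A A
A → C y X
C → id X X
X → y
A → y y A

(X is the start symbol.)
No. Predict set conflict for X: { 'y' }

A grammar is LL(1) if for each non-terminal N with multiple productions, the predict sets of those productions are pairwise disjoint, where PREDICT(N → α) = (FIRST(α) \ {ε}) ∪ (FOLLOW(N) if α ⇒* ε).

Relevant sets:
  FIRST(A) = { 'id', 'y' }
  FIRST(C) = { 'id' }

For X:
  PREDICT(X → A A) = { 'id', 'y' }
  PREDICT(X → y) = { 'y' }
For A:
  PREDICT(A → C y X) = { 'id' }
  PREDICT(A → y y A) = { 'y' }
C has a single production, so nothing to check there.

Conflict found: Predict set conflict for X: { 'y' }
The grammar is NOT LL(1).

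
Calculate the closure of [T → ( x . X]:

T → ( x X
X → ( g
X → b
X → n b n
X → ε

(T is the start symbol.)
{ [T → ( x . X], [X → . ( g], [X → . b], [X → . n b n], [X → .] }

Start with: [T → ( x . X]
  [T → ( x . X] has the dot before X: add [X → . ( g], [X → . b], [X → . n b n], [X → .]
No further items can be added.

CLOSURE = { [T → ( x . X], [X → . ( g], [X → . b], [X → . n b n], [X → .] }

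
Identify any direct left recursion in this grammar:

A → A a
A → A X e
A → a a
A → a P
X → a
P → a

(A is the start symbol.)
A → A a: LEFT RECURSIVE (starts with A)
A → A X e: LEFT RECURSIVE (starts with A)
A → a a: starts with a
A → a P: starts with a
X → a: starts with a
P → a: starts with a

The grammar has direct left recursion on: A.

Answer: Yes, A is left-recursive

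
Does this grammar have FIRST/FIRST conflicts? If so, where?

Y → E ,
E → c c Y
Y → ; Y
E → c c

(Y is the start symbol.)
Yes. E → c c Y / E → c c on { 'c' }

FIRST sets of the non-terminals at (or reachable through a nullable prefix from) the front of some alternative:
  FIRST(E) = { 'c' }

Productions for Y:
  Y → E ,: FIRST = { 'c' }
  Y → ; Y: FIRST = { ';' }
Productions for E:
  E → c c Y: FIRST = { 'c' }
  E → c c: FIRST = { 'c' }

Conflict for E: E → c c Y and E → c c
  Overlap: { 'c' }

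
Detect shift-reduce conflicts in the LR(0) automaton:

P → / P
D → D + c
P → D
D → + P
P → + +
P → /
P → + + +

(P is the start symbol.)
A shift-reduce conflict occurs when an LR(0) state has both:
  - a complete (reduce) item [A → α .] (dot at the end), and
  - a shift item [B → β . c γ] (dot before a terminal).

Augment with P' → P and build the canonical LR(0) collection (I0 = CLOSURE({[P' → . P]}), then GOTO on every symbol after a dot until no new states appear). It has 11 states:
  I0: { [D → . + P], [D → . D + c], [P → . + + +], [P → . + +], [P → . / P], [P → . /], [P → . D], [P' → . P] }  — shift
  I1: { [D → + . P], [D → . + P], [D → . D + c], [P → + . + +], [P → + . +], [P → . + + +], [P → . + +], [P → . / P], [P → . /], [P → . D] }  — shift
  I2: { [D → . + P], [D → . D + c], [P → . + + +], [P → . + +], [P → . / P], [P → . /], [P → . D], [P → / . P], [P → / .] }  — shift, reduce
  I3: { [D → D . + c], [P → D .] }  — shift, reduce
  I4: { [P' → P .] }  — accept
  I5: { [D → D + . c] }  — shift
  I6: { [D → D + c .] }  — reduce
  I7: { [P → / P .] }  — reduce
  I8: { [D → + . P], [D → . + P], [D → . D + c], [P → + + . +], [P → + + .], [P → + . + +], [P → + . +], [P → . + + +], [P → . + +], [P → . / P], [P → . /], [P → . D] }  — shift, reduce
  I9: { [D → + P .] }  — reduce
  I10: { [D → + . P], [D → . + P], [D → . D + c], [P → + + + .], [P → + + . +], [P → + + .], [P → + . + +], [P → + . +], [P → . + + +], [P → . + +], [P → . / P], [P → . /], [P → . D] }  — shift, 2 reduces

I2 contains reduce item [P → / .] and shift items [D → . + P], [P → . + +], [P → . + + +], [P → . /], [P → . / P] — shift-reduce conflict.
I3 contains reduce item [P → D .] and shift item [D → D . + c] — shift-reduce conflict.
I8 contains reduce item [P → + + .] and shift items [D → . + P], [P → . + +], [P → + . +], [P → . + + +], [P → + . + +], [P → + + . +], [P → . /], [P → . / P] — shift-reduce conflict.
I10 contains reduce items [P → + + .], [P → + + + .] and shift items [D → . + P], [P → . + +], [P → + . +], [P → . + + +], [P → + . + +], [P → + + . +], [P → . /], [P → . / P] — shift-reduce conflict.

Answer: Yes — I2: [P → / .] vs [D → . + P]; I3: [P → D .] vs [D → D . + c]; I8: [P → + + .] vs [D → . + P]; I10: [P → + + .] vs [D → . + P]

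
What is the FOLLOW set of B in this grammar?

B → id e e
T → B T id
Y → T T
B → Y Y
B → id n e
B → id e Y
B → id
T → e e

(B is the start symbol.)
{ $, 'e', 'id' }

To compute FOLLOW(B), find every occurrence of B on a right-hand side N → α B β: add FIRST(β) \ {ε}, and if β is empty or nullable also add FOLLOW(N). Iterate to a fixed point.

B is the start symbol, so $ ∈ FOLLOW(B).
In T → B T id: B is followed by T id, add FIRST(T id) \ {ε} = { 'e', 'id' }

Taking the union: FOLLOW(B) = { $, 'e', 'id' }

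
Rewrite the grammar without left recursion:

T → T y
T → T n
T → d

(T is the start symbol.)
T is directly left-recursive. The standard transformation for
  A → A α₁ | ... | A α_m | β₁ | ... | β_n
is
  A  → β₁ A' | ... | β_n A'
  A' → α₁ A' | ... | α_m A' | ε

T → d becomes T → d T'
T → T y becomes T' → y T'
T → T n becomes T' → n T'
Add T' → ε

Resulting grammar:
T → d T'
T' → y T'
T' → n T'
T' → ε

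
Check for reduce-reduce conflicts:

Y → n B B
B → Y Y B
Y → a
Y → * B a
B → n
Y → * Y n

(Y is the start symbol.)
No reduce-reduce conflicts

A reduce-reduce conflict occurs when an LR(0) state has two complete items [A → α .] and [B → β .] — both call for a reduction, and with no lookahead the parser cannot choose between them.

Augment with Y' → Y and build the canonical LR(0) collection (I0 = CLOSURE({[Y' → . Y]}), then GOTO on every symbol after a dot until no new states appear). It has 15 states:
  I0: { [Y → . * B a], [Y → . * Y n], [Y → . a], [Y → . n B B], [Y' → . Y] }  — shift
  I1: { [B → . Y Y B], [B → . n], [Y → * . B a], [Y → * . Y n], [Y → . * B a], [Y → . * Y n], [Y → . a], [Y → . n B B] }  — shift
  I2: { [Y' → Y .] }  — accept
  I3: { [Y → a .] }  — reduce
  I4: { [B → . Y Y B], [B → . n], [Y → . * B a], [Y → . * Y n], [Y → . a], [Y → . n B B], [Y → n . B B] }  — shift
  I5: { [B → . Y Y B], [B → . n], [Y → . * B a], [Y → . * Y n], [Y → . a], [Y → . n B B], [Y → n B . B] }  — shift
  I6: { [B → Y . Y B], [Y → . * B a], [Y → . * Y n], [Y → . a], [Y → . n B B] }  — shift
  I7: { [B → . Y Y B], [B → . n], [B → n .], [Y → . * B a], [Y → . * Y n], [Y → . a], [Y → . n B B], [Y → n . B B] }  — shift, reduce
  I8: { [B → . Y Y B], [B → . n], [B → Y Y . B], [Y → . * B a], [Y → . * Y n], [Y → . a], [Y → . n B B] }  — shift
  I9: { [B → Y Y B .] }  — reduce
  I10: { [Y → n B B .] }  — reduce
  I11: { [Y → * B . a] }  — shift
  I12: { [B → Y . Y B], [Y → * Y . n], [Y → . * B a], [Y → . * Y n], [Y → . a], [Y → . n B B] }  — shift
  I13: { [B → . Y Y B], [B → . n], [Y → * Y n .], [Y → . * B a], [Y → . * Y n], [Y → . a], [Y → . n B B], [Y → n . B B] }  — shift, reduce
  I14: { [Y → * B a .] }  — reduce

No state contains more than one complete item.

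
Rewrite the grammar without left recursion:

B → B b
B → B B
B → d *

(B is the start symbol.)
B is directly left-recursive. The standard transformation for
  A → A α₁ | ... | A α_m | β₁ | ... | β_n
is
  A  → β₁ A' | ... | β_n A'
  A' → α₁ A' | ... | α_m A' | ε

B → d * becomes B → d * B'
B → B b becomes B' → b B'
B → B B becomes B' → B B'
Add B' → ε

Resulting grammar:
B → d * B'
B' → b B'
B' → B B'
B' → ε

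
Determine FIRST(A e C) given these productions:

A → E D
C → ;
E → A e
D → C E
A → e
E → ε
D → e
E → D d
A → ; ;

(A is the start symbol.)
FIRST sets of the non-terminals involved (from the grammar, by fixed-point iteration):
  FIRST(A) = { ';', 'e' }

To compute FIRST(A e C), process the symbols left to right:
Symbol A is a non-terminal. Add FIRST(A) \ {ε} = { ';', 'e' }
A is not nullable (ε ∉ FIRST(A)), so stop here.
FIRST(A e C) = { ';', 'e' }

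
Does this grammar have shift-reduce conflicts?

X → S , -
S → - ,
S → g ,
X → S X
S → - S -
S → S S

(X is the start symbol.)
Yes — I7: [S → S S .] vs [S → . - ,]; I12: [S → - S - .] vs [S → . - ,]; I13: [S → S S .] vs [S → . - ,]

A shift-reduce conflict occurs when an LR(0) state has both:
  - a complete (reduce) item [A → α .] (dot at the end), and
  - a shift item [B → β . c γ] (dot before a terminal).

Augment with X' → X and build the canonical LR(0) collection (I0 = CLOSURE({[X' → . X]}), then GOTO on every symbol after a dot until no new states appear). It has 14 states:
  I0: { [S → . - ,], [S → . - S -], [S → . S S], [S → . g ,], [X → . S , -], [X → . S X], [X' → . X] }  — shift
  I1: { [S → - . ,], [S → - . S -], [S → . - ,], [S → . - S -], [S → . S S], [S → . g ,] }  — shift
  I2: { [S → . - ,], [S → . - S -], [S → . S S], [S → . g ,], [S → S . S], [X → . S , -], [X → . S X], [X → S . , -], [X → S . X] }  — shift
  I3: { [X' → X .] }  — accept
  I4: { [S → g . ,] }  — shift
  I5: { [S → g , .] }  — reduce
  I6: { [X → S , . -] }  — shift
  I7: { [S → . - ,], [S → . - S -], [S → . S S], [S → . g ,], [S → S . S], [S → S S .], [X → . S , -], [X → . S X], [X → S . , -], [X → S . X] }  — shift, reduce
  I8: { [X → S X .] }  — reduce
  I9: { [X → S , - .] }  — reduce
  I10: { [S → - , .] }  — reduce
  I11: { [S → - S . -], [S → . - ,], [S → . - S -], [S → . S S], [S → . g ,], [S → S . S] }  — shift
  I12: { [S → - . ,], [S → - . S -], [S → - S - .], [S → . - ,], [S → . - S -], [S → . S S], [S → . g ,] }  — shift, reduce
  I13: { [S → . - ,], [S → . - S -], [S → . S S], [S → . g ,], [S → S . S], [S → S S .] }  — shift, reduce

I7 contains reduce item [S → S S .] and shift items [S → . - ,], [S → . - S -], [S → . g ,], [X → S . , -] — shift-reduce conflict.
I12 contains reduce item [S → - S - .] and shift items [S → . - ,], [S → - . ,], [S → . - S -], [S → . g ,] — shift-reduce conflict.
I13 contains reduce item [S → S S .] and shift items [S → . - ,], [S → . - S -], [S → . g ,] — shift-reduce conflict.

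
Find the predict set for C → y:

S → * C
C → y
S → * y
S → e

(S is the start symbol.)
PREDICT(C → y) = (FIRST(RHS) \ {ε}) ∪ (FOLLOW(C) if ε ∈ FIRST(RHS), i.e. RHS ⇒* ε)
FIRST(y) = { 'y' }
ε ∉ FIRST(y), so FOLLOW(C) is not added.
PREDICT(C → y) = { 'y' }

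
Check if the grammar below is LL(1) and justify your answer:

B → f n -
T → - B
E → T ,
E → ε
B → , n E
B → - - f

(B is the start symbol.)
A grammar is LL(1) if for each non-terminal N with multiple productions, the predict sets of those productions are pairwise disjoint, where PREDICT(N → α) = (FIRST(α) \ {ε}) ∪ (FOLLOW(N) if α ⇒* ε).

Relevant sets:
  FIRST(T) = { '-' }
  FOLLOW(E) = { $, ',' }

For B:
  PREDICT(B → f n '-') = { 'f' }
  PREDICT(B → ',' n E) = { ',' }
  PREDICT(B → '-' '-' f) = { '-' }
For E:
  PREDICT(E → T ',') = { '-' }
  PREDICT(E → ε) = { $, ',' }
T has a single production, so nothing to check there.

All predict sets are disjoint. The grammar IS LL(1).

Answer: Yes, the grammar is LL(1).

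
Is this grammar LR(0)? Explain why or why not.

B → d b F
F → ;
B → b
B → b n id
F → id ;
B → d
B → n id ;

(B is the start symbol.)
No. Shift-reduce conflict between [B → b .] and [B → b . n id]

Augment with B' → B and build the canonical LR(0) collection (I0 = CLOSURE({[B' → . B]}), then GOTO on every symbol after a dot until no new states appear). It has 14 states:
  I0: { [B → . b n id], [B → . b], [B → . d b F], [B → . d], [B → . n id ;], [B' → . B] }  — shift
  I1: { [B' → B .] }  — accept
  I2: { [B → b . n id], [B → b .] }  — shift, reduce
  I3: { [B → d . b F], [B → d .] }  — shift, reduce
  I4: { [B → n . id ;] }  — shift
  I5: { [B → n id . ;] }  — shift
  I6: { [B → n id ; .] }  — reduce
  I7: { [B → d b . F], [F → . ;], [F → . id ;] }  — shift
  I8: { [F → ; .] }  — reduce
  I9: { [B → d b F .] }  — reduce
  I10: { [F → id . ;] }  — shift
  I11: { [F → id ; .] }  — reduce
  I12: { [B → b n . id] }  — shift
  I13: { [B → b n id .] }  — reduce

Conflict in state I2:
  Shift-reduce conflict between [B → b .] and [B → b . n id]
So the grammar is NOT LR(0).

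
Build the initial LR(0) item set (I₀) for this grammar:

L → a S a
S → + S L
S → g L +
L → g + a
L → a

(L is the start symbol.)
First, augment the grammar with L' → L
I₀ = CLOSURE({ [L' → . L] }):
  [L' → . L] has the dot before L: add [L → . a S a], [L → . g + a], [L → . a]
No further items can be added.

I₀ = { [L → . a S a], [L → . a], [L → . g + a], [L' → . L] }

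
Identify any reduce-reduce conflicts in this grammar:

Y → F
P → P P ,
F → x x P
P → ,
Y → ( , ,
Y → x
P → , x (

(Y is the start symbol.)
Yes — I9: [P → , .] vs [P → P P , .]

A reduce-reduce conflict occurs when an LR(0) state has two complete items [A → α .] and [B → β .] — both call for a reduction, and with no lookahead the parser cannot choose between them.

Augment with Y' → Y and build the canonical LR(0) collection (I0 = CLOSURE({[Y' → . Y]}), then GOTO on every symbol after a dot until no new states appear). It has 14 states:
  I0: { [F → . x x P], [Y → . ( , ,], [Y → . F], [Y → . x], [Y' → . Y] }  — shift
  I1: { [Y → ( . , ,] }  — shift
  I2: { [Y → F .] }  — reduce
  I3: { [Y' → Y .] }  — accept
  I4: { [F → x . x P], [Y → x .] }  — shift, reduce
  I5: { [F → x x . P], [P → . , x (], [P → . ,], [P → . P P ,] }  — shift
  I6: { [P → , . x (], [P → , .] }  — shift, reduce
  I7: { [F → x x P .], [P → . , x (], [P → . ,], [P → . P P ,], [P → P . P ,] }  — shift, reduce
  I8: { [P → . , x (], [P → . ,], [P → . P P ,], [P → P . P ,], [P → P P . ,] }  — shift
  I9: { [P → , . x (], [P → , .], [P → P P , .] }  — shift, 2 reduces
  I10: { [P → , x . (] }  — shift
  I11: { [P → , x ( .] }  — reduce
  I12: { [Y → ( , . ,] }  — shift
  I13: { [Y → ( , , .] }  — reduce

I9 contains complete items [P → , .], [P → P P , .] — reduce-reduce conflict.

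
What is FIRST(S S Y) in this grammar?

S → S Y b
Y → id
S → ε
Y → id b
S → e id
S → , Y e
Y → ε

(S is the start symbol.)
FIRST sets of the non-terminals involved (from the grammar, by fixed-point iteration):
  FIRST(S) = { ',', 'b', 'e', 'id', ε }
  FIRST(Y) = { 'id', ε }

To compute FIRST(S S Y), process the symbols left to right:
Symbol S is a non-terminal. Add FIRST(S) \ {ε} = { ',', 'b', 'e', 'id' }
S is nullable (ε ∈ FIRST(S)), continue to the next symbol.
Symbol S is a non-terminal. Add FIRST(S) \ {ε} = { ',', 'b', 'e', 'id' }
S is nullable (ε ∈ FIRST(S)), continue to the next symbol.
Symbol Y is a non-terminal. Add FIRST(Y) \ {ε} = { 'id' }
Y is nullable (ε ∈ FIRST(Y)), continue to the next symbol.
All symbols are nullable, so ε is in the result.
FIRST(S S Y) = { ',', 'b', 'e', 'id', ε }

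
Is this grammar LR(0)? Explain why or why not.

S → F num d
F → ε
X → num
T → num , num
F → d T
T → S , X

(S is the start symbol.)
A grammar is LR(0) if no state in the canonical LR(0) collection has:
  - both a shift item (dot before a terminal) and a complete item (shift-reduce conflict), or
  - two or more complete items (reduce-reduce conflict; the accept item [S' → S .] counts as a complete item here).

Augment with S' → S and build the canonical LR(0) collection (I0 = CLOSURE({[S' → . S]}), then GOTO on every symbol after a dot until no new states appear). It has 14 states:
  I0: { [F → . d T], [F → .], [S → . F num d], [S' → . S] }  — shift, reduce
  I1: { [S → F . num d] }  — shift
  I2: { [S' → S .] }  — accept
  I3: { [F → . d T], [F → .], [F → d . T], [S → . F num d], [T → . S , X], [T → . num , num] }  — shift, reduce
  I4: { [T → S . , X] }  — shift
  I5: { [F → d T .] }  — reduce
  I6: { [T → num . , num] }  — shift
  I7: { [T → num , . num] }  — shift
  I8: { [T → num , num .] }  — reduce
  I9: { [T → S , . X], [X → . num] }  — shift
  I10: { [T → S , X .] }  — reduce
  I11: { [X → num .] }  — reduce
  I12: { [S → F num . d] }  — shift
  I13: { [S → F num d .] }  — reduce

Conflict in state I0:
  Shift-reduce conflict between [F → .] and [F → . d T]
So the grammar is NOT LR(0).

Answer: No. Shift-reduce conflict between [F → .] and [F → . d T]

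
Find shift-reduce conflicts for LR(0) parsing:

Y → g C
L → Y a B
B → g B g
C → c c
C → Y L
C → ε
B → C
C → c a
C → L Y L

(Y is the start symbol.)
Yes — I2: [C → .] vs [C → . c a]; I11: [C → .] vs [B → . g B g]; I14: [C → .] vs [B → . g B g]

A shift-reduce conflict occurs when an LR(0) state has both:
  - a complete (reduce) item [A → α .] (dot at the end), and
  - a shift item [B → β . c γ] (dot before a terminal).

Augment with Y' → Y and build the canonical LR(0) collection (I0 = CLOSURE({[Y' → . Y]}), then GOTO on every symbol after a dot until no new states appear). It has 20 states:
  I0: { [Y → . g C], [Y' → . Y] }  — shift
  I1: { [Y' → Y .] }  — accept
  I2: { [C → . L Y L], [C → . Y L], [C → . c a], [C → . c c], [C → .], [L → . Y a B], [Y → . g C], [Y → g . C] }  — shift, reduce
  I3: { [Y → g C .] }  — reduce
  I4: { [C → L . Y L], [Y → . g C] }  — shift
  I5: { [C → Y . L], [L → . Y a B], [L → Y . a B], [Y → . g C] }  — shift
  I6: { [C → c . a], [C → c . c] }  — shift
  I7: { [C → c a .] }  — reduce
  I8: { [C → c c .] }  — reduce
  I9: { [C → Y L .] }  — reduce
  I10: { [L → Y . a B] }  — shift
  I11: { [B → . C], [B → . g B g], [C → . L Y L], [C → . Y L], [C → . c a], [C → . c c], [C → .], [L → . Y a B], [L → Y a . B], [Y → . g C] }  — shift, reduce
  I12: { [L → Y a B .] }  — reduce
  I13: { [B → C .] }  — reduce
  I14: { [B → . C], [B → . g B g], [B → g . B g], [C → . L Y L], [C → . Y L], [C → . c a], [C → . c c], [C → .], [L → . Y a B], [Y → . g C], [Y → g . C] }  — shift, reduce
  I15: { [B → g B . g] }  — shift
  I16: { [B → C .], [Y → g C .] }  — 2 reduces
  I17: { [B → g B g .] }  — reduce
  I18: { [C → L Y . L], [L → . Y a B], [Y → . g C] }  — shift
  I19: { [C → L Y L .] }  — reduce

I2 contains reduce item [C → .] and shift items [C → . c a], [C → . c c], [Y → . g C] — shift-reduce conflict.
I11 contains reduce item [C → .] and shift items [B → . g B g], [C → . c a], [C → . c c], [Y → . g C] — shift-reduce conflict.
I14 contains reduce item [C → .] and shift items [B → . g B g], [C → . c a], [C → . c c], [Y → . g C] — shift-reduce conflict.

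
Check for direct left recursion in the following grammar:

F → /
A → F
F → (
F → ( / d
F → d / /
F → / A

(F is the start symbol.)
No direct left recursion

F → /: starts with '/'
A → F: starts with F
F → (: starts with '('
F → ( / d: starts with '('
F → d / /: starts with d
F → / A: starts with '/'

No direct left recursion found.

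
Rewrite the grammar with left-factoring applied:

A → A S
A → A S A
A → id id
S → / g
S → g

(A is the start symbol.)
Left-factoring transforms A → αβ₁ | αβ₂ into A → αA' and A' → β₁ | β₂
(α is the longest common prefix among the alternatives). Repeat until
no nonterminal has two alternatives with a common prefix.

Round 1: A has alternatives sharing prefix 'A S'. Introduce A': A → A S A'
  Add: A' → ε
  Add: A' → A

No remaining common prefixes — done.

Resulting grammar:
A → A S A'
A' → ε
A' → A
A → id id
S → / g
S → g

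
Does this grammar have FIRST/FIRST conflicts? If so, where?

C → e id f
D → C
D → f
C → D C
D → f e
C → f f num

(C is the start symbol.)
A FIRST/FIRST conflict occurs when two productions N → α and N → β for the same non-terminal have FIRST(α) ∩ FIRST(β) ≠ ∅ (with ε ∈ FIRST of a nullable right-hand side, so two nullable alternatives also conflict).

FIRST sets of the non-terminals at (or reachable through a nullable prefix from) the front of some alternative:
  FIRST(D) = { 'e', 'f' }
  FIRST(C) = { 'e', 'f' }

Productions for C:
  C → e id f: FIRST = { 'e' }
  C → D C: FIRST = { 'e', 'f' }
  C → f f num: FIRST = { 'f' }
Productions for D:
  D → C: FIRST = { 'e', 'f' }
  D → f: FIRST = { 'f' }
  D → f e: FIRST = { 'f' }

Conflict for C: C → e id f and C → D C
  Overlap: { 'e' }
Conflict for C: C → D C and C → f f num
  Overlap: { 'f' }
Conflict for D: D → C and D → f
  Overlap: { 'f' }
Conflict for D: D → C and D → f e
  Overlap: { 'f' }
Conflict for D: D → f and D → f e
  Overlap: { 'f' }

Answer: Yes. C → e id f / C → D C on { 'e' }; C → D C / C → f f num on { 'f' }; D → C / D → f on { 'f' }; D → C / D → f e on { 'f' }; D → f / D → f e on { 'f' }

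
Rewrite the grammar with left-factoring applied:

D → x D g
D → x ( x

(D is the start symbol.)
Left-factoring transforms A → αβ₁ | αβ₂ into A → αA' and A' → β₁ | β₂
(α is the longest common prefix among the alternatives). Repeat until
no nonterminal has two alternatives with a common prefix.

Round 1: D has alternatives sharing prefix 'x'. Introduce D': D → x D'
  Add: D' → D g
  Add: D' → ( x

No remaining common prefixes — done.

Resulting grammar:
D → x D'
D' → D g
D' → ( x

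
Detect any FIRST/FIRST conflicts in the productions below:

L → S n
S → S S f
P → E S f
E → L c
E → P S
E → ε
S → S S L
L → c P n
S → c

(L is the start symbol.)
FIRST sets of the non-terminals at (or reachable through a nullable prefix from) the front of some alternative:
  FIRST(S) = { 'c' }
  FIRST(L) = { 'c' }
  FIRST(P) = { 'c' }

Productions for L:
  L → S n: FIRST = { 'c' }
  L → c P n: FIRST = { 'c' }
Productions for S:
  S → S S f: FIRST = { 'c' }
  S → S S L: FIRST = { 'c' }
  S → c: FIRST = { 'c' }
Productions for E:
  E → L c: FIRST = { 'c' }
  E → P S: FIRST = { 'c' }
  E → ε: FIRST = { ε }
P has only one production, so no FIRST/FIRST conflict is possible there.

Conflict for L: L → S n and L → c P n
  Overlap: { 'c' }
Conflict for S: S → S S f and S → S S L
  Overlap: { 'c' }
Conflict for S: S → S S f and S → c
  Overlap: { 'c' }
Conflict for S: S → S S L and S → c
  Overlap: { 'c' }
Conflict for E: E → L c and E → P S
  Overlap: { 'c' }

Answer: Yes. L → S n / L → c P n on { 'c' }; S → S S f / S → S S L on { 'c' }; S → S S f / S → c on { 'c' }; S → S S L / S → c on { 'c' }; E → L c / E → P S on { 'c' }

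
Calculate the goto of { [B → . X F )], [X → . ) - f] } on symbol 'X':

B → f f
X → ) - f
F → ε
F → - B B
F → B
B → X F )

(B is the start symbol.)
GOTO(I, 'X') = CLOSURE({ [A → αX.β] : [A → α.Xβ] ∈ I, X = 'X' })

Items with dot before 'X', with the dot advanced:
  [B → . X F )] → [B → X . F )]
Closure of the advanced items:
  [B → X . F )] has the dot before F: add [F → .], [F → . - B B], [F → . B]
  [F → . B] has the dot before B: add [B → . f f], [B → . X F )]
  [B → . X F )] has the dot before X: add [X → . ) - f]

GOTO = { [B → . X F )], [B → . f f], [B → X . F )], [F → . - B B], [F → . B], [F → .], [X → . ) - f] }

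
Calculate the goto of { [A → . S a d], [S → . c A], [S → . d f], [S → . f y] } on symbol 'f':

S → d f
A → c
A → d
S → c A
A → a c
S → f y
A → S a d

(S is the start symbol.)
{ [S → f . y] }

GOTO(I, 'f') = CLOSURE({ [A → αX.β] : [A → α.Xβ] ∈ I, X = 'f' })

Items with dot before 'f', with the dot advanced:
  [S → . f y] → [S → f . y]
Closure adds nothing (no advanced item has the dot before a non-terminal).

GOTO = { [S → f . y] }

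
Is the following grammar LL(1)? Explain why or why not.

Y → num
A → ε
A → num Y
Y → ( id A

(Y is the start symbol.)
A grammar is LL(1) if for each non-terminal N with multiple productions, the predict sets of those productions are pairwise disjoint, where PREDICT(N → α) = (FIRST(α) \ {ε}) ∪ (FOLLOW(N) if α ⇒* ε).

Relevant sets:
  FOLLOW(A) = { $ }

For Y:
  PREDICT(Y → num) = { 'num' }
  PREDICT(Y → '(' id A) = { '(' }
For A:
  PREDICT(A → ε) = { $ }
  PREDICT(A → num Y) = { 'num' }

All predict sets are disjoint. The grammar IS LL(1).

Answer: Yes, the grammar is LL(1).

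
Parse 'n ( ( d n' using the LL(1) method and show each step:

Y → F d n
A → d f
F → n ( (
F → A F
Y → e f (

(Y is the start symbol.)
Stack is shown with the top on the left.

Stack        Input        Action
--------------------------------
Y $          n ( ( d n $  output Y → F d n
F d n $      n ( ( d n $  output F → n ( (
n ( ( d n $  n ( ( d n $  match 'n'
( ( d n $    ( ( d n $    match '('
( d n $      ( d n $      match '('
d n $        d n $        match 'd'
n $          n $          match 'n'
$            $            accept

The string is accepted.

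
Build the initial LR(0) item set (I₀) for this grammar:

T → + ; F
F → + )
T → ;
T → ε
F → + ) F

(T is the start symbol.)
First, augment the grammar with T' → T
I₀ = CLOSURE({ [T' → . T] }):
  [T' → . T] has the dot before T: add [T → . + ; F], [T → . ;], [T → .]
No further items can be added.

I₀ = { [T → . + ; F], [T → . ;], [T → .], [T' → . T] }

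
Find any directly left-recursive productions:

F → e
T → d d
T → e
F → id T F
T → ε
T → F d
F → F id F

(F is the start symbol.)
Yes, F is left-recursive

Direct left recursion occurs when N → N α for some non-terminal N (the right-hand side begins with the left-hand side itself).

F → e: starts with e
T → d d: starts with d
T → e: starts with e
F → id T F: starts with id
T → ε: starts with ε
T → F d: starts with F
F → F id F: LEFT RECURSIVE (starts with F)

The grammar has direct left recursion on: F.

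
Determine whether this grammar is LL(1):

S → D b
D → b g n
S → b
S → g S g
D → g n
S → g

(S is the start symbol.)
No. Predict set conflict for S: { 'b' }

Relevant sets:
  FIRST(D) = { 'b', 'g' }

For S:
  PREDICT(S → D b) = { 'b', 'g' }
  PREDICT(S → b) = { 'b' }
  PREDICT(S → g S g) = { 'g' }
  PREDICT(S → g) = { 'g' }
For D:
  PREDICT(D → b g n) = { 'b' }
  PREDICT(D → g n) = { 'g' }

Conflict found: Predict set conflict for S: { 'b' }
The grammar is NOT LL(1).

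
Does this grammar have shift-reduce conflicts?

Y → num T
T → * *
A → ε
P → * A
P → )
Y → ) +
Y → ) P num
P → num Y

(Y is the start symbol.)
No shift-reduce conflicts

A shift-reduce conflict occurs when an LR(0) state has both:
  - a complete (reduce) item [A → α .] (dot at the end), and
  - a shift item [B → β . c γ] (dot before a terminal).

Augment with Y' → Y and build the canonical LR(0) collection (I0 = CLOSURE({[Y' → . Y]}), then GOTO on every symbol after a dot until no new states appear). It has 15 states:
  I0: { [Y → . ) +], [Y → . ) P num], [Y → . num T], [Y' → . Y] }  — shift
  I1: { [P → . )], [P → . * A], [P → . num Y], [Y → ) . +], [Y → ) . P num] }  — shift
  I2: { [Y' → Y .] }  — accept
  I3: { [T → . * *], [Y → num . T] }  — shift
  I4: { [T → * . *] }  — shift
  I5: { [Y → num T .] }  — reduce
  I6: { [T → * * .] }  — reduce
  I7: { [P → ) .] }  — reduce
  I8: { [A → .], [P → * . A] }  — reduce
  I9: { [Y → ) + .] }  — reduce
  I10: { [Y → ) P . num] }  — shift
  I11: { [P → num . Y], [Y → . ) +], [Y → . ) P num], [Y → . num T] }  — shift
  I12: { [P → num Y .] }  — reduce
  I13: { [Y → ) P num .] }  — reduce
  I14: { [P → * A .] }  — reduce

No state contains both a complete item and a shift item.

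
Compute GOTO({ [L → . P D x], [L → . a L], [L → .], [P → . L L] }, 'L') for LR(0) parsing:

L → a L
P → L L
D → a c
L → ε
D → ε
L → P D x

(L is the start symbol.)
GOTO(I, 'L') = CLOSURE({ [A → αX.β] : [A → α.Xβ] ∈ I, X = 'L' })

Items with dot before 'L', with the dot advanced:
  [P → . L L] → [P → L . L]
Closure of the advanced items:
  [P → L . L] has the dot before L: add [L → . a L], [L → .], [L → . P D x]
  [L → . P D x] has the dot before P: add [P → . L L]

GOTO = { [L → . P D x], [L → . a L], [L → .], [P → . L L], [P → L . L] }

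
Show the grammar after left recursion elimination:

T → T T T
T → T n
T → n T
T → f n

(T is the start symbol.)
T → n T T'
T → f n T'
T' → T T T'
T' → n T'
T' → ε

T is directly left-recursive. The standard transformation for
  A → A α₁ | ... | A α_m | β₁ | ... | β_n
is
  A  → β₁ A' | ... | β_n A'
  A' → α₁ A' | ... | α_m A' | ε

T → n T becomes T → n T T'
T → f n becomes T → f n T'
T → T T T becomes T' → T T T'
T → T n becomes T' → n T'
Add T' → ε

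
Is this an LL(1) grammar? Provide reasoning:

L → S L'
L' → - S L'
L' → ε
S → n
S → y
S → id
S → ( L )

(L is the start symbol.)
Relevant sets:
  FOLLOW(L') = { $, ')' }

For L':
  PREDICT(L' → '-' S L') = { '-' }
  PREDICT(L' → ε) = { $, ')' }
For S:
  PREDICT(S → n) = { 'n' }
  PREDICT(S → y) = { 'y' }
  PREDICT(S → id) = { 'id' }
  PREDICT(S → '(' L ')') = { '(' }
L has a single production, so nothing to check there.

All predict sets are disjoint. The grammar IS LL(1).

Answer: Yes, the grammar is LL(1).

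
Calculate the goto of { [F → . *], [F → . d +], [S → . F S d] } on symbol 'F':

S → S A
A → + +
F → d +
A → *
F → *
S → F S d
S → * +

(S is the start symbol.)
GOTO(I, 'F') = CLOSURE({ [A → αX.β] : [A → α.Xβ] ∈ I, X = 'F' })

Items with dot before 'F', with the dot advanced:
  [S → . F S d] → [S → F . S d]
Closure of the advanced items:
  [S → F . S d] has the dot before S: add [S → . S A], [S → . F S d], [S → . * +]
  [S → . F S d] has the dot before F: add [F → . d +], [F → . *]

GOTO = { [F → . *], [F → . d +], [S → . * +], [S → . F S d], [S → . S A], [S → F . S d] }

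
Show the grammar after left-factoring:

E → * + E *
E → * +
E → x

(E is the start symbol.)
Left-factoring transforms A → αβ₁ | αβ₂ into A → αA' and A' → β₁ | β₂
(α is the longest common prefix among the alternatives). Repeat until
no nonterminal has two alternatives with a common prefix.

Round 1: E has alternatives sharing prefix '* +'. Introduce E': E → * + E'
  Add: E' → E *
  Add: E' → ε

No remaining common prefixes — done.

Resulting grammar:
E → * + E'
E' → E *
E' → ε
E → x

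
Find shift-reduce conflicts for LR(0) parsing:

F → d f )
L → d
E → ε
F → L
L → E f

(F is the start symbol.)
A shift-reduce conflict occurs when an LR(0) state has both:
  - a complete (reduce) item [A → α .] (dot at the end), and
  - a shift item [B → β . c γ] (dot before a terminal).

Augment with F' → F and build the canonical LR(0) collection (I0 = CLOSURE({[F' → . F]}), then GOTO on every symbol after a dot until no new states appear). It has 8 states:
  I0: { [E → .], [F → . L], [F → . d f )], [F' → . F], [L → . E f], [L → . d] }  — shift, reduce
  I1: { [L → E . f] }  — shift
  I2: { [F' → F .] }  — accept
  I3: { [F → L .] }  — reduce
  I4: { [F → d . f )], [L → d .] }  — shift, reduce
  I5: { [F → d f . )] }  — shift
  I6: { [F → d f ) .] }  — reduce
  I7: { [L → E f .] }  — reduce

I0 contains reduce item [E → .] and shift items [F → . d f )], [L → . d] — shift-reduce conflict.
I4 contains reduce item [L → d .] and shift item [F → d . f )] — shift-reduce conflict.

Answer: Yes — I0: [E → .] vs [F → . d f )]; I4: [L → d .] vs [F → d . f )]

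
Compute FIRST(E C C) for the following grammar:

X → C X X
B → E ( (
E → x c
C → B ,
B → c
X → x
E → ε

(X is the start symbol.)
{ '(', 'c', 'x' }

FIRST sets of the non-terminals involved (from the grammar, by fixed-point iteration):
  FIRST(E) = { 'x', ε }
  FIRST(C) = { '(', 'c', 'x' }

To compute FIRST(E C C), process the symbols left to right:
Symbol E is a non-terminal. Add FIRST(E) \ {ε} = { 'x' }
E is nullable (ε ∈ FIRST(E)), continue to the next symbol.
Symbol C is a non-terminal. Add FIRST(C) \ {ε} = { '(', 'c', 'x' }
C is not nullable (ε ∉ FIRST(C)), so stop here.
FIRST(E C C) = { '(', 'c', 'x' }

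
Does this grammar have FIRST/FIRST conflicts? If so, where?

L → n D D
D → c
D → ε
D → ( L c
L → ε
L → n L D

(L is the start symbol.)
A FIRST/FIRST conflict occurs when two productions N → α and N → β for the same non-terminal have FIRST(α) ∩ FIRST(β) ≠ ∅ (with ε ∈ FIRST of a nullable right-hand side, so two nullable alternatives also conflict).

Productions for L:
  L → n D D: FIRST = { 'n' }
  L → ε: FIRST = { ε }
  L → n L D: FIRST = { 'n' }
Productions for D:
  D → c: FIRST = { 'c' }
  D → ε: FIRST = { ε }
  D → ( L c: FIRST = { '(' }

Conflict for L: L → n D D and L → n L D
  Overlap: { 'n' }

Answer: Yes. L → n D D / L → n L D on { 'n' }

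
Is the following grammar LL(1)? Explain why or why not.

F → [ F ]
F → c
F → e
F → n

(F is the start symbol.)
Yes, the grammar is LL(1).

A grammar is LL(1) if for each non-terminal N with multiple productions, the predict sets of those productions are pairwise disjoint, where PREDICT(N → α) = (FIRST(α) \ {ε}) ∪ (FOLLOW(N) if α ⇒* ε).

For F:
  PREDICT(F → '[' F ']') = { '[' }
  PREDICT(F → c) = { 'c' }
  PREDICT(F → e) = { 'e' }
  PREDICT(F → n) = { 'n' }

All predict sets are disjoint. The grammar IS LL(1).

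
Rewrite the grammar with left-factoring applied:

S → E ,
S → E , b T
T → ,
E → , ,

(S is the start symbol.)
Left-factoring transforms A → αβ₁ | αβ₂ into A → αA' and A' → β₁ | β₂
(α is the longest common prefix among the alternatives). Repeat until
no nonterminal has two alternatives with a common prefix.

Round 1: S has alternatives sharing prefix 'E ,'. Introduce S': S → E , S'
  Add: S' → ε
  Add: S' → b T

No remaining common prefixes — done.

Resulting grammar:
S → E , S'
S' → ε
S' → b T
T → ,
E → , ,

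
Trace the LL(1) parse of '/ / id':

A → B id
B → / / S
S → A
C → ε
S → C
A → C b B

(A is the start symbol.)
LL(1) parsing maintains a stack (initially the start symbol over $) and the input. At each step: if the stack top is a terminal, match it against the current input token; if it is a non-terminal N, replace it with the RHS of M[N, lookahead] (the unique production whose predict set contains the lookahead).

Stack is shown with the top on the left.

Stack       Input     Action
----------------------------
A $         / / id $  output A → B id
B id $      / / id $  output B → / / S
/ / S id $  / / id $  match '/'
/ S id $    / id $    match '/'
S id $      id $      output S → C
C id $      id $      output C → ε
id $        id $      match 'id'
$           $         accept

The string is accepted.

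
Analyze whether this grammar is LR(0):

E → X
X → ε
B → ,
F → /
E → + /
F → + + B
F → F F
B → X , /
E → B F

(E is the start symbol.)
Augment with E' → E and build the canonical LR(0) collection (I0 = CLOSURE({[E' → . E]}), then GOTO on every symbol after a dot until no new states appear). It has 16 states:
  I0: { [B → . ,], [B → . X , /], [E → . + /], [E → . B F], [E → . X], [E' → . E], [X → .] }  — shift, reduce
  I1: { [E → + . /] }  — shift
  I2: { [B → , .] }  — reduce
  I3: { [E → B . F], [F → . + + B], [F → . /], [F → . F F] }  — shift
  I4: { [E' → E .] }  — accept
  I5: { [B → X . , /], [E → X .] }  — shift, reduce
  I6: { [B → X , . /] }  — shift
  I7: { [B → X , / .] }  — reduce
  I8: { [F → + . + B] }  — shift
  I9: { [F → / .] }  — reduce
  I10: { [E → B F .], [F → . + + B], [F → . /], [F → . F F], [F → F . F] }  — shift, reduce
  I11: { [F → . + + B], [F → . /], [F → . F F], [F → F . F], [F → F F .] }  — shift, reduce
  I12: { [B → . ,], [B → . X , /], [F → + + . B], [X → .] }  — shift, reduce
  I13: { [F → + + B .] }  — reduce
  I14: { [B → X . , /] }  — shift
  I15: { [E → + / .] }  — reduce

Conflict in state I0:
  Shift-reduce conflict between [X → .] and [B → . ,]
So the grammar is NOT LR(0).

Answer: No. Shift-reduce conflict between [X → .] and [B → . ,]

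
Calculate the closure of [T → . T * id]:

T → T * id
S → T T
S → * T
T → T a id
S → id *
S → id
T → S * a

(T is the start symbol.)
{ [S → . * T], [S → . T T], [S → . id *], [S → . id], [T → . S * a], [T → . T * id], [T → . T a id] }

To compute CLOSURE, for each item [A → α.Bβ] where B is a non-terminal, add [B → .γ] for all productions B → γ; repeat for the newly added items until nothing changes.

Start with: [T → . T * id]
  [T → . T * id] has the dot before T: add [T → . T a id], [T → . S * a]
  [T → . S * a] has the dot before S: add [S → . T T], [S → . * T], [S → . id *], [S → . id]
No further items can be added.

CLOSURE = { [S → . * T], [S → . T T], [S → . id *], [S → . id], [T → . S * a], [T → . T * id], [T → . T a id] }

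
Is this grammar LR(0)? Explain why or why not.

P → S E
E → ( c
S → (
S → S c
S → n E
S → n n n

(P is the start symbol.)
Yes, the grammar is LR(0)

Augment with P' → P and build the canonical LR(0) collection (I0 = CLOSURE({[P' → . P]}), then GOTO on every symbol after a dot until no new states appear). It has 12 states:
  I0: { [P → . S E], [P' → . P], [S → . (], [S → . S c], [S → . n E], [S → . n n n] }  — shift
  I1: { [S → ( .] }  — reduce
  I2: { [P' → P .] }  — accept
  I3: { [E → . ( c], [P → S . E], [S → S . c] }  — shift
  I4: { [E → . ( c], [S → n . E], [S → n . n n] }  — shift
  I5: { [E → ( . c] }  — shift
  I6: { [S → n E .] }  — reduce
  I7: { [S → n n . n] }  — shift
  I8: { [S → n n n .] }  — reduce
  I9: { [E → ( c .] }  — reduce
  I10: { [P → S E .] }  — reduce
  I11: { [S → S c .] }  — reduce

Every state is either a pure shift/goto state or contains exactly one complete item and nothing to shift — no conflicts. The grammar is LR(0).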